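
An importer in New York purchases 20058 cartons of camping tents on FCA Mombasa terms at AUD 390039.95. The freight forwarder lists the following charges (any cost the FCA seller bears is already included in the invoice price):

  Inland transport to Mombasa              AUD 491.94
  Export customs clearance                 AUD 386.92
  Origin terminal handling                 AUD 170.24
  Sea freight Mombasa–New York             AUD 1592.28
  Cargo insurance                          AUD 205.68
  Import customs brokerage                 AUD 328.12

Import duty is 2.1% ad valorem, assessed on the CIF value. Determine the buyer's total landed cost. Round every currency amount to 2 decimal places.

FCA: the seller delivers export-cleared goods to the carrier; the buyer bears costs from that point.
Already in the invoice (seller's account under FCA): inland to port, export clearance — exclude.
CIF value = FCA price + origin terminal + freight + insurance = 390039.95 + 170.24 + 1592.28 + 205.68 = 392008.15
Import duty = 392008.15 × 2.1% = 8232.17
Buyer bears: origin terminal 170.24 + freight 1592.28 + insurance 205.68 + brokerage 328.12 + duty 8232.17 = 10528.49
Landed cost = invoice 390039.95 + 10528.49 = 400568.44

Total landed cost: AUD 400568.44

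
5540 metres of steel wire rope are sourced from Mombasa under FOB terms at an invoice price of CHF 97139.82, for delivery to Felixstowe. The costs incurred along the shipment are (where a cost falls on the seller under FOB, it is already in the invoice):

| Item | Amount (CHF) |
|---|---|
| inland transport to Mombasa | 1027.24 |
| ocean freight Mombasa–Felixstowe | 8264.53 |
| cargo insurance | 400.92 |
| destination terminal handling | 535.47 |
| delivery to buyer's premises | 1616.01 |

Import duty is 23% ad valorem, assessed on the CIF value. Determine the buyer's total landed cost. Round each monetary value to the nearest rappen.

FOB: the seller bears costs until goods are on board at the origin port; the buyer bears freight, insurance and all costs thereafter.
Already in the invoice (seller's account under FOB): inland to port — exclude.
CIF value = FOB price + freight + insurance = 97139.82 + 8264.53 + 400.92 = 105805.27
Import duty = 105805.27 × 23% = 24335.21
Buyer bears: freight 8264.53 + insurance 400.92 + destination terminal 535.47 + delivery 1616.01 + duty 24335.21 = 35152.14
Landed cost = invoice 97139.82 + 35152.14 = 132291.96

Total landed cost: CHF 132291.96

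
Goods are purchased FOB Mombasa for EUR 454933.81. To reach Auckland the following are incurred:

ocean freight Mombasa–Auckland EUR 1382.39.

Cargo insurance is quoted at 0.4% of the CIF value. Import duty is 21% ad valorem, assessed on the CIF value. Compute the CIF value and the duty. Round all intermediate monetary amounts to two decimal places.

Let C be the CIF value. C = FOB price + freight + 0.4% × C
C − 0.4% × C = 454933.81 + 1382.39
0.996 × C = 456316.20
C = 456316.20 / 0.996 = 458148.80
Insurance premium = 0.4% × 458148.80 = 1832.60
Import duty = 458148.80 × 21% = 96211.25

CIF value: EUR 458148.80; import duty: EUR 96211.25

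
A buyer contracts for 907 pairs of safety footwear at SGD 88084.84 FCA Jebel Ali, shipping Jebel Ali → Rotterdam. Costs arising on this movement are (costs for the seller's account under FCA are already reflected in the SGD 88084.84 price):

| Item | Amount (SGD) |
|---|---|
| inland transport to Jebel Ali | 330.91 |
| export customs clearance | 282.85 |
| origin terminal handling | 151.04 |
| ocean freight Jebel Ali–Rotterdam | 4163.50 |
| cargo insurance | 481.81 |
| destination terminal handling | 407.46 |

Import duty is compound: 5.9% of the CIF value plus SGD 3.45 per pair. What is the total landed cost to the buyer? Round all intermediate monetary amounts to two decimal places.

FCA: the seller delivers export-cleared goods to the carrier; the buyer bears costs from that point.
Already in the invoice (seller's account under FCA): inland to port, export clearance — exclude.
CIF value = FCA price + origin terminal + freight + insurance = 88084.84 + 151.04 + 4163.50 + 481.81 = 92881.19
Ad valorem component: 92881.19 × 5.9% = 5479.99
Specific component: 907 × 3.45 = 3129.15
Import duty = 5479.99 + 3129.15 = 8609.14
Buyer bears: origin terminal 151.04 + freight 4163.50 + insurance 481.81 + destination terminal 407.46 + duty 8609.14 = 13812.95
Landed cost = invoice 88084.84 + 13812.95 = 101897.79

Total landed cost: SGD 101897.79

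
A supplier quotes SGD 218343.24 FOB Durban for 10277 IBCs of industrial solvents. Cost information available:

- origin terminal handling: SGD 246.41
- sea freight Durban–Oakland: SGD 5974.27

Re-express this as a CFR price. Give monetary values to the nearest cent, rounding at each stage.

CFR price: SGD 224317.51

Not relevant to the conversion: origin terminal — on the seller under both FOB and CFR; already in the FOB price and stays in the CFR price.
From FOB to CFR, the seller additionally bears: freight.
CFR price = 218343.24 + 5974.27 = 224317.51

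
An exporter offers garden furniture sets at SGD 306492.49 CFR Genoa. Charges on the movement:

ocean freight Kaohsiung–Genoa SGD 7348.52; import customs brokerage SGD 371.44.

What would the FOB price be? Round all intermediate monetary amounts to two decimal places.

FOB price: SGD 299143.97

Not relevant to the conversion: brokerage — on the buyer under both terms; not part of either seller's price.
From CFR to FOB, the seller no longer bears: freight.
FOB price = 306492.49 − 7348.52 = 299143.97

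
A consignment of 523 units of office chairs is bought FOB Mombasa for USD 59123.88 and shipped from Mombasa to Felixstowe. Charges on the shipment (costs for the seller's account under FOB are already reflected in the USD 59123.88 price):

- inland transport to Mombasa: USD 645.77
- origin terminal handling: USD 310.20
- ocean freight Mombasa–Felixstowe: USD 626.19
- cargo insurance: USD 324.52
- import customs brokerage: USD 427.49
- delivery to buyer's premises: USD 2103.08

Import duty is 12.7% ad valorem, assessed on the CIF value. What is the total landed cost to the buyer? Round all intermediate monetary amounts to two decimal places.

FOB: the seller bears costs until goods are on board at the origin port; the buyer bears freight, insurance and all costs thereafter.
Already in the invoice (seller's account under FOB): inland to port, origin terminal — exclude.
CIF value = FOB price + freight + insurance = 59123.88 + 626.19 + 324.52 = 60074.59
Import duty = 60074.59 × 12.7% = 7629.47
Buyer bears: freight 626.19 + insurance 324.52 + brokerage 427.49 + delivery 2103.08 + duty 7629.47 = 11110.75
Landed cost = invoice 59123.88 + 11110.75 = 70234.63

Total landed cost: USD 70234.63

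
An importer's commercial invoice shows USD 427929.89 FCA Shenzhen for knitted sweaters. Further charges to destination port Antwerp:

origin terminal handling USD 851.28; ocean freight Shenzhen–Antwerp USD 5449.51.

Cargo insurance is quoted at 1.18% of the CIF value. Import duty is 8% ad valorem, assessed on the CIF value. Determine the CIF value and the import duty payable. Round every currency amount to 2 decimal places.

Let C be the CIF value. C = FCA price + pre-shipment costs + freight + 1.18% × C
C − 1.18% × C = 427929.89 + 851.28 + 5449.51
0.9882 × C = 434230.68
C = 434230.68 / 0.9882 = 439415.79
Insurance premium = 1.18% × 439415.79 = 5185.11
Import duty = 439415.79 × 8% = 35153.26

CIF value: USD 439415.79; import duty: USD 35153.26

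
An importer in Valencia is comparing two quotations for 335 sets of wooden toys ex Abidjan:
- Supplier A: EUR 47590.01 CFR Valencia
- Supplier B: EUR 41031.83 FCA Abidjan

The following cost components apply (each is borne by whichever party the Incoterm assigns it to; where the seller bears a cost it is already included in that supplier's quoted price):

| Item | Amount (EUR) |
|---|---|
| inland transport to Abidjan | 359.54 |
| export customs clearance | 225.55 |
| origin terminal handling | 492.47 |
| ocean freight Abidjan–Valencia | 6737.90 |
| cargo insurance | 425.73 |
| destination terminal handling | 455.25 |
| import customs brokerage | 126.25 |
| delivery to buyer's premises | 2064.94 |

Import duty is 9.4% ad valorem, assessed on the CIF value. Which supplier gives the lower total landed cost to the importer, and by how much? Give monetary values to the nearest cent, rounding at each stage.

Supplier A (CFR):
CIF value = CFR price + insurance = 47590.01 + 425.73 = 48015.74
Import duty = 48015.74 × 9.4% = 4513.48
Buyer bears (A): 425.73 + 455.25 + 126.25 + 2064.94 = 3072.17
Landed cost (A) = invoice 47590.01 + 3072.17 + duty 4513.48 = 55175.66
Supplier B (FCA):
CIF value = FCA price + origin terminal + freight + insurance = 41031.83 + 492.47 + 6737.90 + 425.73 = 48687.93
Import duty = 48687.93 × 9.4% = 4576.67
Buyer bears (B): 492.47 + 6737.90 + 425.73 + 455.25 + 126.25 + 2064.94 = 10302.54
Landed cost (B) = invoice 41031.83 + 10302.54 + duty 4576.67 = 55911.04
Difference = |55175.66 − 55911.04| = 735.38

Supplier A is cheaper by EUR 735.38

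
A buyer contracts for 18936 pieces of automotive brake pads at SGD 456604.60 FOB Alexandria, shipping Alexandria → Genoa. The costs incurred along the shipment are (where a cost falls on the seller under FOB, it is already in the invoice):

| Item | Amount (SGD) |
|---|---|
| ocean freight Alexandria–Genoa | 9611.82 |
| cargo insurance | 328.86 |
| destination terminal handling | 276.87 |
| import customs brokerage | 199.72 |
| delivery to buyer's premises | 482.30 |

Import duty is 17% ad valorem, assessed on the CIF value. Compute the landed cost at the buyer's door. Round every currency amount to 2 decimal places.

Total landed cost: SGD 546816.87

FOB: the seller bears costs until goods are on board at the origin port; the buyer bears freight, insurance and all costs thereafter.
CIF value = FOB price + freight + insurance = 456604.60 + 9611.82 + 328.86 = 466545.28
Import duty = 466545.28 × 17% = 79312.70
Buyer bears: freight 9611.82 + insurance 328.86 + destination terminal 276.87 + brokerage 199.72 + delivery 482.30 + duty 79312.70 = 90212.27
Landed cost = invoice 456604.60 + 90212.27 = 546816.87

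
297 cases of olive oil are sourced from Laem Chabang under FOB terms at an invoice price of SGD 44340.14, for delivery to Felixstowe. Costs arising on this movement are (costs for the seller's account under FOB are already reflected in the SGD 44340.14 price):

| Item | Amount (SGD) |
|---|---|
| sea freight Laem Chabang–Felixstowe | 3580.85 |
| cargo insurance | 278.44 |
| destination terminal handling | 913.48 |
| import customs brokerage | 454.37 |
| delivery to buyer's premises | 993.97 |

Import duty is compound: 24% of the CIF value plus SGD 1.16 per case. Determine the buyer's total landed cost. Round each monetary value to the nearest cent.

FOB: the seller bears costs until goods are on board at the origin port; the buyer bears freight, insurance and all costs thereafter.
CIF value = FOB price + freight + insurance = 44340.14 + 3580.85 + 278.44 = 48199.43
Ad valorem component: 48199.43 × 24% = 11567.86
Specific component: 297 × 1.16 = 344.52
Import duty = 11567.86 + 344.52 = 11912.38
Buyer bears: freight 3580.85 + insurance 278.44 + destination terminal 913.48 + brokerage 454.37 + delivery 993.97 + duty 11912.38 = 18133.49
Landed cost = invoice 44340.14 + 18133.49 = 62473.63

Total landed cost: SGD 62473.63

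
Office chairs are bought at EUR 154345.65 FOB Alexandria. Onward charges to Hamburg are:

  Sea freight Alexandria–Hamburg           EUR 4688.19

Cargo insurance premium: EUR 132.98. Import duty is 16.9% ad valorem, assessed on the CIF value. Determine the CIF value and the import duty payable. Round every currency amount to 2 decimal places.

CIF = FOB price + freight + insurance
CIF = 154345.65 + 4688.19 + 132.98 = 159166.82
Import duty = 159166.82 × 16.9% = 26899.19

CIF value: EUR 159166.82; import duty: EUR 26899.19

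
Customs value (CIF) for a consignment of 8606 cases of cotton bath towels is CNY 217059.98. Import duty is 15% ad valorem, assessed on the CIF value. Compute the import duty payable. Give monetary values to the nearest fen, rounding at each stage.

Import duty = 217059.98 × 15% = 32559.00

Import duty: CNY 32559.00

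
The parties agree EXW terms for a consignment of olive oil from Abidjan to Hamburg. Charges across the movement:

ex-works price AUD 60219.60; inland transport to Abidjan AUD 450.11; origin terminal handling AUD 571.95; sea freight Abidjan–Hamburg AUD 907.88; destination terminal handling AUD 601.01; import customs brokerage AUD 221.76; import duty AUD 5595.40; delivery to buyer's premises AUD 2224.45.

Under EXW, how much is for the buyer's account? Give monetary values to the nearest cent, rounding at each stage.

EXW: the seller makes goods available at their premises; the buyer bears all onward costs.
Seller's account: goods 60219.60 = 60219.60
Buyer's account: inland to port 450.11 + origin terminal 571.95 + freight 907.88 + destination terminal 601.01 + brokerage 221.76 + duty 5595.40 + delivery 2224.45 = 10572.56

Buyer's account: AUD 10572.56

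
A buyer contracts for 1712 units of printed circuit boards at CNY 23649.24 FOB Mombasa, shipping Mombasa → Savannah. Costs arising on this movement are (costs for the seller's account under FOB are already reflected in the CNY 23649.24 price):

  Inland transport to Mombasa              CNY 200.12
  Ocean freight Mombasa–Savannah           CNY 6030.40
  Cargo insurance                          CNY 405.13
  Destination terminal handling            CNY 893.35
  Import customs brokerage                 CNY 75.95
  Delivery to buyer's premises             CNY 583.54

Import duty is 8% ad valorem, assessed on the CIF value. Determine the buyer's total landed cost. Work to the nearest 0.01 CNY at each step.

FOB: the seller bears costs until goods are on board at the origin port; the buyer bears freight, insurance and all costs thereafter.
Already in the invoice (seller's account under FOB): inland to port — exclude.
CIF value = FOB price + freight + insurance = 23649.24 + 6030.40 + 405.13 = 30084.77
Import duty = 30084.77 × 8% = 2406.78
Buyer bears: freight 6030.40 + insurance 405.13 + destination terminal 893.35 + brokerage 75.95 + delivery 583.54 + duty 2406.78 = 10395.15
Landed cost = invoice 23649.24 + 10395.15 = 34044.39

Total landed cost: CNY 34044.39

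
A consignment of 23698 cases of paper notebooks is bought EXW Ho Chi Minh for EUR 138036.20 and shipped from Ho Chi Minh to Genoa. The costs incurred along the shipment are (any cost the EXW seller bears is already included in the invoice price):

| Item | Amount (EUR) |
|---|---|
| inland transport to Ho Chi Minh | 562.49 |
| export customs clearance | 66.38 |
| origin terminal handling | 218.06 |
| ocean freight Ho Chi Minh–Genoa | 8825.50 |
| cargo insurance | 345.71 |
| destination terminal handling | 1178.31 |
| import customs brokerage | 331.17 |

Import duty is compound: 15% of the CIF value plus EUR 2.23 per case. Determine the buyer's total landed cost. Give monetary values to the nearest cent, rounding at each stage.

EXW: the seller makes goods available at their premises; the buyer bears all onward costs.
CIF value = EXW price + inland to port + export clearance + origin terminal + freight + insurance = 138036.20 + 562.49 + 66.38 + 218.06 + 8825.50 + 345.71 = 148054.34
Ad valorem component: 148054.34 × 15% = 22208.15
Specific component: 23698 × 2.23 = 52846.54
Import duty = 22208.15 + 52846.54 = 75054.69
Buyer bears: inland to port 562.49 + export clearance 66.38 + origin terminal 218.06 + freight 8825.50 + insurance 345.71 + destination terminal 1178.31 + brokerage 331.17 + duty 75054.69 = 86582.31
Landed cost = invoice 138036.20 + 86582.31 = 224618.51

Total landed cost: EUR 224618.51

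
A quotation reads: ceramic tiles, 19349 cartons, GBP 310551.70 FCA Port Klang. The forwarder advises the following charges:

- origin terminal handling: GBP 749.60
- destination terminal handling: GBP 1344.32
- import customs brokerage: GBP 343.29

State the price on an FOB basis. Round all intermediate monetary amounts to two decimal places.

FOB price: GBP 311301.30

Not relevant to the conversion: brokerage, destination terminal — on the buyer under both terms; not part of either seller's price.
From FCA to FOB, the seller additionally bears: origin terminal.
FOB price = 310551.70 + 749.60 = 311301.30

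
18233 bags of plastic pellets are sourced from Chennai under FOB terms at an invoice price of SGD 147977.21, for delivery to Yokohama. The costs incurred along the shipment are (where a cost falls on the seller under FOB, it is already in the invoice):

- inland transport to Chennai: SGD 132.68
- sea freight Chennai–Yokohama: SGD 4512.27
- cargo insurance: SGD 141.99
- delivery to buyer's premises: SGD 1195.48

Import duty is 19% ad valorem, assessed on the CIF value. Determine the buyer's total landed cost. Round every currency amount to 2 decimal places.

Total landed cost: SGD 182826.93

FOB: the seller bears costs until goods are on board at the origin port; the buyer bears freight, insurance and all costs thereafter.
Already in the invoice (seller's account under FOB): inland to port — exclude.
CIF value = FOB price + freight + insurance = 147977.21 + 4512.27 + 141.99 = 152631.47
Import duty = 152631.47 × 19% = 28999.98
Buyer bears: freight 4512.27 + insurance 141.99 + delivery 1195.48 + duty 28999.98 = 34849.72
Landed cost = invoice 147977.21 + 34849.72 = 182826.93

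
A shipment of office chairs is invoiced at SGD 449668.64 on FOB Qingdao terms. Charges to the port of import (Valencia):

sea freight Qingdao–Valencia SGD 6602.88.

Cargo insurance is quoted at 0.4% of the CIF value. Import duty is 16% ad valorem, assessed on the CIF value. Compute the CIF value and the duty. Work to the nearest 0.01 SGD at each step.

Let C be the CIF value. C = FOB price + freight + 0.4% × C
C − 0.4% × C = 449668.64 + 6602.88
0.996 × C = 456271.52
C = 456271.52 / 0.996 = 458103.94
Insurance premium = 0.4% × 458103.94 = 1832.42
Import duty = 458103.94 × 16% = 73296.63

CIF value: SGD 458103.94; import duty: SGD 73296.63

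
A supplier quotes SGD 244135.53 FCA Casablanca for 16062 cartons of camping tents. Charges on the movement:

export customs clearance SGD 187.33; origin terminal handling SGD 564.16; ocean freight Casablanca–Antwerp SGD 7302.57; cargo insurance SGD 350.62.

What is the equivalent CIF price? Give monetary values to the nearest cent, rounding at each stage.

Not relevant to the conversion: export clearance — on the seller under both FCA and CIF; already in the FCA price and stays in the CIF price.
From FCA to CIF, the seller additionally bears: origin terminal, freight, insurance.
CIF price = 244135.53 + 564.16 + 7302.57 + 350.62 = 252352.88

CIF price: SGD 252352.88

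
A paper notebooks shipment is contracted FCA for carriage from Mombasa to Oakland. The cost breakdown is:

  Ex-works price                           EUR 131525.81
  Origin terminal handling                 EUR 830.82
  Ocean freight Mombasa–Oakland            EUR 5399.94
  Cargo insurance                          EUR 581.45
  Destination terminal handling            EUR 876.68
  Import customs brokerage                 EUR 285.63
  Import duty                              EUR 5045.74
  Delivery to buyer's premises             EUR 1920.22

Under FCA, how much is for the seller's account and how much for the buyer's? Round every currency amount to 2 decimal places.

Seller: EUR 131525.81; buyer: EUR 14940.48

FCA: the seller delivers export-cleared goods to the carrier; the buyer bears costs from that point.
Seller's account: goods 131525.81 = 131525.81
Buyer's account: origin terminal 830.82 + freight 5399.94 + insurance 581.45 + destination terminal 876.68 + brokerage 285.63 + duty 5045.74 + delivery 1920.22 = 14940.48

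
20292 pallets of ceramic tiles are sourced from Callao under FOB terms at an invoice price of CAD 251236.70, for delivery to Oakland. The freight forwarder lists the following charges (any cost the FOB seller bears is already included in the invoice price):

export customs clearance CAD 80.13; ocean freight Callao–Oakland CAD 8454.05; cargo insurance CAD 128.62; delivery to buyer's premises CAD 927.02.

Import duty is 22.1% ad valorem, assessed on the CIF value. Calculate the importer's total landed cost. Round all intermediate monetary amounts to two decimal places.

FOB: the seller bears costs until goods are on board at the origin port; the buyer bears freight, insurance and all costs thereafter.
Already in the invoice (seller's account under FOB): export clearance — exclude.
CIF value = FOB price + freight + insurance = 251236.70 + 8454.05 + 128.62 = 259819.37
Import duty = 259819.37 × 22.1% = 57420.08
Buyer bears: freight 8454.05 + insurance 128.62 + delivery 927.02 + duty 57420.08 = 66929.77
Landed cost = invoice 251236.70 + 66929.77 = 318166.47

Total landed cost: CAD 318166.47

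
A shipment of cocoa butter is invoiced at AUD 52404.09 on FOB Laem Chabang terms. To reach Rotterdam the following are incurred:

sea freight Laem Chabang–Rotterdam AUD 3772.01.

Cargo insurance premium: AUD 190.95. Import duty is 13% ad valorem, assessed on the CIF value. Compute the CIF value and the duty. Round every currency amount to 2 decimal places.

CIF = FOB price + freight + insurance
CIF = 52404.09 + 3772.01 + 190.95 = 56367.05
Import duty = 56367.05 × 13% = 7327.72

CIF value: AUD 56367.05; import duty: AUD 7327.72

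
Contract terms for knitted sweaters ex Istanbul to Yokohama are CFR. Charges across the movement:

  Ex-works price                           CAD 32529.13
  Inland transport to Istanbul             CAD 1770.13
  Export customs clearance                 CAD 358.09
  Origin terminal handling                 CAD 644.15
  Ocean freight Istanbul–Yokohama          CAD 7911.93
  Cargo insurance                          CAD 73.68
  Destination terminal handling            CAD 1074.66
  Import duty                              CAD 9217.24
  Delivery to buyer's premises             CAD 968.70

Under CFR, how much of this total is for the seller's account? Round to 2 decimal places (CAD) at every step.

CFR: the seller pays costs through ocean freight to the destination port, but not insurance.
Seller's account: goods 32529.13 + inland to port 1770.13 + export clearance 358.09 + origin terminal 644.15 + freight 7911.93 = 43213.43
Buyer's account: insurance 73.68 + destination terminal 1074.66 + duty 9217.24 + delivery 968.70 = 11334.28

Seller's account: CAD 43213.43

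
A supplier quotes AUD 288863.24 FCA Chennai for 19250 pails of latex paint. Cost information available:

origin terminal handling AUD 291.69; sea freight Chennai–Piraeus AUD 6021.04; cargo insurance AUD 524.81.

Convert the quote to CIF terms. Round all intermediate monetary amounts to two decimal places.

From FCA to CIF, the seller additionally bears: origin terminal, freight, insurance.
CIF price = 288863.24 + 291.69 + 6021.04 + 524.81 = 295700.78

CIF price: AUD 295700.78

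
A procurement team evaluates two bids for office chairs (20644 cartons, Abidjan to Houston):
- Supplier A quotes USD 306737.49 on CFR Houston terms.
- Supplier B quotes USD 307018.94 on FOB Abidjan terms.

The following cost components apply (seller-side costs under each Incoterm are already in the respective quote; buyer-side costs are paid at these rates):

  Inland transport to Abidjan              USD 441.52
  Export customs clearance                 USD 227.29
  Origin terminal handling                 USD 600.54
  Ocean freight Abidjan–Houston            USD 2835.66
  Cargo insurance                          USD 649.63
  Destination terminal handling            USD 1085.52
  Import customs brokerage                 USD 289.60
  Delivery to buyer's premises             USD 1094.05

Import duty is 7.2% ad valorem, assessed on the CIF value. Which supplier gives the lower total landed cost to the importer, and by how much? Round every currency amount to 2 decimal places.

Supplier A is cheaper by USD 3341.54

Supplier A (CFR):
CIF value = CFR price + insurance = 306737.49 + 649.63 = 307387.12
Import duty = 307387.12 × 7.2% = 22131.87
Buyer bears (A): 649.63 + 1085.52 + 289.60 + 1094.05 = 3118.80
Landed cost (A) = invoice 306737.49 + 3118.80 + duty 22131.87 = 331988.16
Supplier B (FOB):
CIF value = FOB price + freight + insurance = 307018.94 + 2835.66 + 649.63 = 310504.23
Import duty = 310504.23 × 7.2% = 22356.30
Buyer bears (B): 2835.66 + 649.63 + 1085.52 + 289.60 + 1094.05 = 5954.46
Landed cost (B) = invoice 307018.94 + 5954.46 + duty 22356.30 = 335329.70
Difference = |331988.16 − 335329.70| = 3341.54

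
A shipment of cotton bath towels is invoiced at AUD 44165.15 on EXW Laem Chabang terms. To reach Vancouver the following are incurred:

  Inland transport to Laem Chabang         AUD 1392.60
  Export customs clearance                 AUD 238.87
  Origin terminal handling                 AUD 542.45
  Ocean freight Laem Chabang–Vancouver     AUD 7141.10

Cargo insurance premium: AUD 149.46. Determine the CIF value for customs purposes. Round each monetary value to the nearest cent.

CIF = EXW price + pre-shipment costs + freight + insurance
CIF = 44165.15 + 1392.60 + 238.87 + 542.45 + 7141.10 + 149.46 = 53629.63

CIF value: AUD 53629.63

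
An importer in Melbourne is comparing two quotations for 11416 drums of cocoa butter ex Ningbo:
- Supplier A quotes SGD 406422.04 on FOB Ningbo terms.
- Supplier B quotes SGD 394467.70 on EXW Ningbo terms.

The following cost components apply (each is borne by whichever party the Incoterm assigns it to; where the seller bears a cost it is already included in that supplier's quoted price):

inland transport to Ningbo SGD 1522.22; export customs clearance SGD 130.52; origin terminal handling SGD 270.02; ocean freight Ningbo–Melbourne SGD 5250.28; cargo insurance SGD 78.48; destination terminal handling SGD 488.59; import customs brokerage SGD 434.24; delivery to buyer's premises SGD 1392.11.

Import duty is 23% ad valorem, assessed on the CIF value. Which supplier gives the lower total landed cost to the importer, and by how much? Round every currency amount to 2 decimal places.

Supplier A (FOB):
CIF value = FOB price + freight + insurance = 406422.04 + 5250.28 + 78.48 = 411750.80
Import duty = 411750.80 × 23% = 94702.68
Buyer bears (A): 5250.28 + 78.48 + 488.59 + 434.24 + 1392.11 = 7643.70
Landed cost (A) = invoice 406422.04 + 7643.70 + duty 94702.68 = 508768.42
Supplier B (EXW):
CIF value = EXW price + inland to port + export clearance + origin terminal + freight + insurance = 394467.70 + 1522.22 + 130.52 + 270.02 + 5250.28 + 78.48 = 401719.22
Import duty = 401719.22 × 23% = 92395.42
Buyer bears (B): 1522.22 + 130.52 + 270.02 + 5250.28 + 78.48 + 488.59 + 434.24 + 1392.11 = 9566.46
Landed cost (B) = invoice 394467.70 + 9566.46 + duty 92395.42 = 496429.58
Difference = |508768.42 − 496429.58| = 12338.84

Supplier B is cheaper by SGD 12338.84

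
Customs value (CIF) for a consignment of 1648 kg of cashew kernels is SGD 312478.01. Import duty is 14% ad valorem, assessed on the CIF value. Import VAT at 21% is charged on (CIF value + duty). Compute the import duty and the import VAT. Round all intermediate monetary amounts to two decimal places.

Import duty = 312478.01 × 14% = 43746.92
VAT base = CIF + duty = 312478.01 + 43746.92 = 356224.93
Import VAT = 356224.93 × 21% = 74807.24

Import duty: SGD 43746.92; import VAT: SGD 74807.24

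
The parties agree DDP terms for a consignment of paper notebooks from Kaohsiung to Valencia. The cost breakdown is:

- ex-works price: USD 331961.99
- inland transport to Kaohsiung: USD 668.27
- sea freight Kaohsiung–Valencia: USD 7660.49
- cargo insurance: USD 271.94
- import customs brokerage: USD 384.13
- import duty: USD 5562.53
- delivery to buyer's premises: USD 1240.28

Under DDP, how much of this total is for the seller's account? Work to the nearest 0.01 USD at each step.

Seller's account: USD 347749.63

DDP: the seller bears all costs including import duty.
Seller's account: goods 331961.99 + inland to port 668.27 + freight 7660.49 + insurance 271.94 + brokerage 384.13 + duty 5562.53 + delivery 1240.28 = 347749.63
Buyer's account: 0.00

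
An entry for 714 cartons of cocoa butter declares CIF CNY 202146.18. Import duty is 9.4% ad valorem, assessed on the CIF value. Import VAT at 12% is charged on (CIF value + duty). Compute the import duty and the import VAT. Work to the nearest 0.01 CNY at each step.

Import duty: CNY 19001.74; import VAT: CNY 26537.75

Import duty = 202146.18 × 9.4% = 19001.74
VAT base = CIF + duty = 202146.18 + 19001.74 = 221147.92
Import VAT = 221147.92 × 12% = 26537.75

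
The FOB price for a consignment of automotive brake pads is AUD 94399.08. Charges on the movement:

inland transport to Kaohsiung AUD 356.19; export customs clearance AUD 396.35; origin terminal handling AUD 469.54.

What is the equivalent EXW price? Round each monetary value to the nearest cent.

EXW price: AUD 93177.00

From FOB to EXW, the seller no longer bears: inland to port, export clearance, origin terminal.
EXW price = 94399.08 − 356.19 − 396.35 − 469.54 = 93177.00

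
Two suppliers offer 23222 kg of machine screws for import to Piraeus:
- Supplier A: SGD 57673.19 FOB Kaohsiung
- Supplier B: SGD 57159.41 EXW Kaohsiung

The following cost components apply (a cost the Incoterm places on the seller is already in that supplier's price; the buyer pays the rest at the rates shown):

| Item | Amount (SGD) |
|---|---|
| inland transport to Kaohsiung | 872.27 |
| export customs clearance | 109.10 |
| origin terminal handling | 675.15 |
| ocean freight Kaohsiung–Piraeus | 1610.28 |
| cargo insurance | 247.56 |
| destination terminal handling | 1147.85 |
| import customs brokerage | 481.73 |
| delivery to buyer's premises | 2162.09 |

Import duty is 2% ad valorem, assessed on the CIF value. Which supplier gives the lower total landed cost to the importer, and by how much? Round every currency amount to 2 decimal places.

Supplier A is cheaper by SGD 1165.60

Supplier A (FOB):
CIF value = FOB price + freight + insurance = 57673.19 + 1610.28 + 247.56 = 59531.03
Import duty = 59531.03 × 2% = 1190.62
Buyer bears (A): 1610.28 + 247.56 + 1147.85 + 481.73 + 2162.09 = 5649.51
Landed cost (A) = invoice 57673.19 + 5649.51 + duty 1190.62 = 64513.32
Supplier B (EXW):
CIF value = EXW price + inland to port + export clearance + origin terminal + freight + insurance = 57159.41 + 872.27 + 109.10 + 675.15 + 1610.28 + 247.56 = 60673.77
Import duty = 60673.77 × 2% = 1213.48
Buyer bears (B): 872.27 + 109.10 + 675.15 + 1610.28 + 247.56 + 1147.85 + 481.73 + 2162.09 = 7306.03
Landed cost (B) = invoice 57159.41 + 7306.03 + duty 1213.48 = 65678.92
Difference = |64513.32 − 65678.92| = 1165.60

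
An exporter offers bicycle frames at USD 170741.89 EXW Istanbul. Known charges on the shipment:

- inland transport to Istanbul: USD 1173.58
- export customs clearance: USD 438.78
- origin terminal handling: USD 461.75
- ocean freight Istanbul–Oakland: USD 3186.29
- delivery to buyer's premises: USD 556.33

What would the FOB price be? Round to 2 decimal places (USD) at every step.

FOB price: USD 172816.00

Not relevant to the conversion: delivery, freight — on the buyer under both terms; not part of either seller's price.
From EXW to FOB, the seller additionally bears: inland to port, export clearance, origin terminal.
FOB price = 170741.89 + 1173.58 + 438.78 + 461.75 = 172816.00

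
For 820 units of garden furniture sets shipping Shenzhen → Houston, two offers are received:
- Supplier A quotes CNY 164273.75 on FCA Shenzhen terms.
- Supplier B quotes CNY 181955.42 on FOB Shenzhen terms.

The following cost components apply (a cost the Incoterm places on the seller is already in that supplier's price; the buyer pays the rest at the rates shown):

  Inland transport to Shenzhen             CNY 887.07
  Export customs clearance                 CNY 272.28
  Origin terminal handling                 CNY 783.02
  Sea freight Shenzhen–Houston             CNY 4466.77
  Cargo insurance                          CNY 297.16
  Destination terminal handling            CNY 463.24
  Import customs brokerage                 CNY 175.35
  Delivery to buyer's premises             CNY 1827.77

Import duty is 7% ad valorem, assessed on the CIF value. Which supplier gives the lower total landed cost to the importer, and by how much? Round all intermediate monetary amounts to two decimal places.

Supplier A (FCA):
CIF value = FCA price + origin terminal + freight + insurance = 164273.75 + 783.02 + 4466.77 + 297.16 = 169820.70
Import duty = 169820.70 × 7% = 11887.45
Buyer bears (A): 783.02 + 4466.77 + 297.16 + 463.24 + 175.35 + 1827.77 = 8013.31
Landed cost (A) = invoice 164273.75 + 8013.31 + duty 11887.45 = 184174.51
Supplier B (FOB):
CIF value = FOB price + freight + insurance = 181955.42 + 4466.77 + 297.16 = 186719.35
Import duty = 186719.35 × 7% = 13070.35
Buyer bears (B): 4466.77 + 297.16 + 463.24 + 175.35 + 1827.77 = 7230.29
Landed cost (B) = invoice 181955.42 + 7230.29 + duty 13070.35 = 202256.06
Difference = |184174.51 − 202256.06| = 18081.55

Supplier A is cheaper by CNY 18081.55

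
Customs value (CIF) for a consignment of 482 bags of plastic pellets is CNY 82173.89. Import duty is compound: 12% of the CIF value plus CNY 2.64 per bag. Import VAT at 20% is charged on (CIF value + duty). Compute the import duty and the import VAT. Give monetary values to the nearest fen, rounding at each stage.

Ad valorem component: 82173.89 × 12% = 9860.87
Specific component: 482 × 2.64 = 1272.48
Import duty = 9860.87 + 1272.48 = 11133.35
VAT base = CIF + duty = 82173.89 + 11133.35 = 93307.24
Import VAT = 93307.24 × 20% = 18661.45

Import duty: CNY 11133.35; import VAT: CNY 18661.45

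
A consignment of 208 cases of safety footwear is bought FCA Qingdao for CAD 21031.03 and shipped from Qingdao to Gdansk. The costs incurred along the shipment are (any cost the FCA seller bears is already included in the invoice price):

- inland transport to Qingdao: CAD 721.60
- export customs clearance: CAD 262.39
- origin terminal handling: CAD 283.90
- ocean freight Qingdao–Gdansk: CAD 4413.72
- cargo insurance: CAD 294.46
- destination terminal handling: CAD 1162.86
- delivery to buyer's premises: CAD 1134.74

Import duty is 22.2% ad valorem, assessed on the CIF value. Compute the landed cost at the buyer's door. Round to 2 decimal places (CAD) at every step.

Total landed cost: CAD 34097.84

FCA: the seller delivers export-cleared goods to the carrier; the buyer bears costs from that point.
Already in the invoice (seller's account under FCA): inland to port, export clearance — exclude.
CIF value = FCA price + origin terminal + freight + insurance = 21031.03 + 283.90 + 4413.72 + 294.46 = 26023.11
Import duty = 26023.11 × 22.2% = 5777.13
Buyer bears: origin terminal 283.90 + freight 4413.72 + insurance 294.46 + destination terminal 1162.86 + delivery 1134.74 + duty 5777.13 = 13066.81
Landed cost = invoice 21031.03 + 13066.81 = 34097.84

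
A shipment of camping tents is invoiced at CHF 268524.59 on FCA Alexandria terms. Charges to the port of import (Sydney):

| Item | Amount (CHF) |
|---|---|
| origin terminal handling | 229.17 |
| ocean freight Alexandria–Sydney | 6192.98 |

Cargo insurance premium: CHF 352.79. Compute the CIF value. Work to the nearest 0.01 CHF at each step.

CIF = FCA price + pre-shipment costs + freight + insurance
CIF = 268524.59 + 229.17 + 6192.98 + 352.79 = 275299.53

CIF value: CHF 275299.53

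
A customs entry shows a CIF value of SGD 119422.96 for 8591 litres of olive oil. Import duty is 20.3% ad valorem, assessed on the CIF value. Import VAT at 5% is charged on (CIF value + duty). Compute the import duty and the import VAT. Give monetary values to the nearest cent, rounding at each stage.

Import duty = 119422.96 × 20.3% = 24242.86
VAT base = CIF + duty = 119422.96 + 24242.86 = 143665.82
Import VAT = 143665.82 × 5% = 7183.29

Import duty: SGD 24242.86; import VAT: SGD 7183.29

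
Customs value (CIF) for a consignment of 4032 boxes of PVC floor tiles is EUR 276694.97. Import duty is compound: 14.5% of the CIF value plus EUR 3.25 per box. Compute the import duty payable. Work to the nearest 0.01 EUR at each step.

Ad valorem component: 276694.97 × 14.5% = 40120.77
Specific component: 4032 × 3.25 = 13104.00
Import duty = 40120.77 + 13104.00 = 53224.77

Import duty: EUR 53224.77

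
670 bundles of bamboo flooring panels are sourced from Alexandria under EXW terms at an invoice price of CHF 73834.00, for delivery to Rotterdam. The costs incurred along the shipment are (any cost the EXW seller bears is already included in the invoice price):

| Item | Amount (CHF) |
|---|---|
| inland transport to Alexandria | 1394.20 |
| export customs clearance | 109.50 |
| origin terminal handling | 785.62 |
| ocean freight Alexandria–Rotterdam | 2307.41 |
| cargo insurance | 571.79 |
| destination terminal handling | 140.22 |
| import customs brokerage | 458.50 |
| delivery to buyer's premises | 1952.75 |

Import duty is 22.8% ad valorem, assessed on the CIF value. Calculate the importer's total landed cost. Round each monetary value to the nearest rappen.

Total landed cost: CHF 99566.56

EXW: the seller makes goods available at their premises; the buyer bears all onward costs.
CIF value = EXW price + inland to port + export clearance + origin terminal + freight + insurance = 73834.00 + 1394.20 + 109.50 + 785.62 + 2307.41 + 571.79 = 79002.52
Import duty = 79002.52 × 22.8% = 18012.57
Buyer bears: inland to port 1394.20 + export clearance 109.50 + origin terminal 785.62 + freight 2307.41 + insurance 571.79 + destination terminal 140.22 + brokerage 458.50 + delivery 1952.75 + duty 18012.57 = 25732.56
Landed cost = invoice 73834.00 + 25732.56 = 99566.56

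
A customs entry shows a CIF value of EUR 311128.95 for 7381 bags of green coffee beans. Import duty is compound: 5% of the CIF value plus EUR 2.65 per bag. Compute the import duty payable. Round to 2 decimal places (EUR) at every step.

Import duty: EUR 35116.10

Ad valorem component: 311128.95 × 5% = 15556.45
Specific component: 7381 × 2.65 = 19559.65
Import duty = 15556.45 + 19559.65 = 35116.10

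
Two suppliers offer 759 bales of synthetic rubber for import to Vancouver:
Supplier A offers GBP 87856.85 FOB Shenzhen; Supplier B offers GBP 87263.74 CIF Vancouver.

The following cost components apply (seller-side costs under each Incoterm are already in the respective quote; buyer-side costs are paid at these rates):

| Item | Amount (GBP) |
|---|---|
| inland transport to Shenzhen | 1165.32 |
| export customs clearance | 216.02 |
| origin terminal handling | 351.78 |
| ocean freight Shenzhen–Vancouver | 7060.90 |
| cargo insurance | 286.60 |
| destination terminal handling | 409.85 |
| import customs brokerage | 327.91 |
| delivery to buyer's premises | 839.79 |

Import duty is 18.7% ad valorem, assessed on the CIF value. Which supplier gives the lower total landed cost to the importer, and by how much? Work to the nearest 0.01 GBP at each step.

Supplier B is cheaper by GBP 9425.50

Supplier A (FOB):
CIF value = FOB price + freight + insurance = 87856.85 + 7060.90 + 286.60 = 95204.35
Import duty = 95204.35 × 18.7% = 17803.21
Buyer bears (A): 7060.90 + 286.60 + 409.85 + 327.91 + 839.79 = 8925.05
Landed cost (A) = invoice 87856.85 + 8925.05 + duty 17803.21 = 114585.11
Supplier B (CIF):
The CIF price already equals the CIF value: 87263.74
Import duty = 87263.74 × 18.7% = 16318.32
Buyer bears (B): 409.85 + 327.91 + 839.79 = 1577.55
Landed cost (B) = invoice 87263.74 + 1577.55 + duty 16318.32 = 105159.61
Difference = |114585.11 − 105159.61| = 9425.50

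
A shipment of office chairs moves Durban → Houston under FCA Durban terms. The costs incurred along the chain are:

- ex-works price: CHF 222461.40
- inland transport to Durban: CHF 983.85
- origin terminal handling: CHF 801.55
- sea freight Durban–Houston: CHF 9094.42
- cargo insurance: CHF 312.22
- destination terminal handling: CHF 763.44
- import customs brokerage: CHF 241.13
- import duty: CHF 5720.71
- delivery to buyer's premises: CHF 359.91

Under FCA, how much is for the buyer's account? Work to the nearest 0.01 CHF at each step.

Buyer's account: CHF 17293.38

FCA: the seller delivers export-cleared goods to the carrier; the buyer bears costs from that point.
Seller's account: goods 222461.40 + inland to port 983.85 = 223445.25
Buyer's account: origin terminal 801.55 + freight 9094.42 + insurance 312.22 + destination terminal 763.44 + brokerage 241.13 + duty 5720.71 + delivery 359.91 = 17293.38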